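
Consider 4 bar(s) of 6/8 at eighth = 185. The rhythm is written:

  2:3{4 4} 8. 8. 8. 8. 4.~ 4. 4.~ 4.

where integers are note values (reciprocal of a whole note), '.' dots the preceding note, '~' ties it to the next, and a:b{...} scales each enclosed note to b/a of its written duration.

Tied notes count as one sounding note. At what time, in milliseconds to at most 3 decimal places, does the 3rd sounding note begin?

1. 0.0ms @ 0 + 972.973ms (3)
2. 972.973ms @ 3 + 972.973ms (3)
3. 1945.946ms @ 6 + 486.486ms (3/2)
4. 2432.432ms @ 15/2 + 486.486ms (3/2)
5. 2918.919ms @ 9 + 486.486ms (3/2)
6. 3405.405ms @ 21/2 + 486.486ms (3/2)
7. 3891.892ms @ 12 + 1945.946ms (6)
8. 5837.838ms @ 18 + 1945.946ms (6)

note 3 onset = 6b = 1945.946ms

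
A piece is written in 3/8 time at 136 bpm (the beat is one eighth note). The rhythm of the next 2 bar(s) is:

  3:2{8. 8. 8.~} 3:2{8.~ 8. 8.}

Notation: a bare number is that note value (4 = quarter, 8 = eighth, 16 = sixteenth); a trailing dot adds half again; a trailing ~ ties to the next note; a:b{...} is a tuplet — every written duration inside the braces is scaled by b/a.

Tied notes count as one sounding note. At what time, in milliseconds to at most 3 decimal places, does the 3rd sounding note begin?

note 3 onset = 2b = 882.353ms

1. 0.0ms @ 0 + 441.176ms (1)
2. 441.176ms @ 1 + 441.176ms (1)
3. 882.353ms @ 2 + 1323.529ms (3)
4. 2205.882ms @ 5 + 441.176ms (1)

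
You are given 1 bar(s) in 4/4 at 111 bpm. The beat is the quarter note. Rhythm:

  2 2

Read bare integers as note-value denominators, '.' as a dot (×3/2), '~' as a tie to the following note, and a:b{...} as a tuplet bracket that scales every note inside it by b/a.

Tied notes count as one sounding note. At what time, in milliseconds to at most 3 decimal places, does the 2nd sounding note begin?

note 2 onset = 2b = 1081.081ms

1. 0.0ms @ 0 + 1081.081ms (2)
2. 1081.081ms @ 2 + 1081.081ms (2)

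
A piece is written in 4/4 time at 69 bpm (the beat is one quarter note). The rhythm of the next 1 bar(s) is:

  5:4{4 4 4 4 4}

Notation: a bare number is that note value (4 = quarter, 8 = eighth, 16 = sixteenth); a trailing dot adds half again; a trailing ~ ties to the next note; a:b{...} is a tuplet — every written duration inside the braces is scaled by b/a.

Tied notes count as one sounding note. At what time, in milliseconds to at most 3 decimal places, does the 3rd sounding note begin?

note 3 onset = 8/5b = 1391.304ms

1. 0.0ms @ 0 + 695.652ms (4/5)
2. 695.652ms @ 4/5 + 695.652ms (4/5)
3. 1391.304ms @ 8/5 + 695.652ms (4/5)
4. 2086.957ms @ 12/5 + 695.652ms (4/5)
5. 2782.609ms @ 16/5 + 695.652ms (4/5)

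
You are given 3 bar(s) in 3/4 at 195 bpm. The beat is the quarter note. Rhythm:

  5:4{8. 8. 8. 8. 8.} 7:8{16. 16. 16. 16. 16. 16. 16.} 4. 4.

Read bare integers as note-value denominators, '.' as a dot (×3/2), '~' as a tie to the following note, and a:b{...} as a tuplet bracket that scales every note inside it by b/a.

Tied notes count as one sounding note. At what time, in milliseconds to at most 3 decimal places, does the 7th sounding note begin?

note 7 onset = 24/7b = 1054.945ms

1. 0.0ms @ 0 + 184.615ms (3/5)
2. 184.615ms @ 3/5 + 184.615ms (3/5)
3. 369.231ms @ 6/5 + 184.615ms (3/5)
4. 553.846ms @ 9/5 + 184.615ms (3/5)
5. 738.462ms @ 12/5 + 184.615ms (3/5)
6. 923.077ms @ 3 + 131.868ms (3/7)
7. 1054.945ms @ 24/7 + 131.868ms (3/7)
8. 1186.813ms @ 27/7 + 131.868ms (3/7)
9. 1318.681ms @ 30/7 + 131.868ms (3/7)
10. 1450.549ms @ 33/7 + 131.868ms (3/7)
11. 1582.418ms @ 36/7 + 131.868ms (3/7)
12. 1714.286ms @ 39/7 + 131.868ms (3/7)
13. 1846.154ms @ 6 + 461.538ms (3/2)
14. 2307.692ms @ 15/2 + 461.538ms (3/2)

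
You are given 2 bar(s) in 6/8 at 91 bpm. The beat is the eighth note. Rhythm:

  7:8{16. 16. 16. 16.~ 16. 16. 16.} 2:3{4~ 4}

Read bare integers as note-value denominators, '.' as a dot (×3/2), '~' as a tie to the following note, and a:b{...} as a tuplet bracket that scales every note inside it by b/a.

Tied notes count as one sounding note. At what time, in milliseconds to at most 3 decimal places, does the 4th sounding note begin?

note 4 onset = 18/7b = 1695.447ms

1. 0.0ms @ 0 + 565.149ms (6/7)
2. 565.149ms @ 6/7 + 565.149ms (6/7)
3. 1130.298ms @ 12/7 + 565.149ms (6/7)
4. 1695.447ms @ 18/7 + 1130.298ms (12/7)
5. 2825.746ms @ 30/7 + 565.149ms (6/7)
6. 3390.895ms @ 36/7 + 565.149ms (6/7)
7. 3956.044ms @ 6 + 3956.044ms (6)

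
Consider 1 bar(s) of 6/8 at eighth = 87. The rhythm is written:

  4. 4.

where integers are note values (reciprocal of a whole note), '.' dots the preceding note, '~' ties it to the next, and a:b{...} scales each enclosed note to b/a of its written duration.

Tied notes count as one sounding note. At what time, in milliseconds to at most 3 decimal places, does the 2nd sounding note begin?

1. 0.0ms @ 0 + 2068.966ms (3)
2. 2068.966ms @ 3 + 2068.966ms (3)

note 2 onset = 3b = 2068.966ms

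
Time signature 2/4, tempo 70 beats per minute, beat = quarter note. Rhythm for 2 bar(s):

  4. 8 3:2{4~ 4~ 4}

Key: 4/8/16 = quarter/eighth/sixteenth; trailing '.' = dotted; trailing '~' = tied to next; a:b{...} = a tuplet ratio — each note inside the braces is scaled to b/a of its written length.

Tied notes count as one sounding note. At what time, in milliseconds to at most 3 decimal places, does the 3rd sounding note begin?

note 3 onset = 2b = 1714.286ms

1. 0.0ms @ 0 + 1285.714ms (3/2)
2. 1285.714ms @ 3/2 + 428.571ms (1/2)
3. 1714.286ms @ 2 + 1714.286ms (2)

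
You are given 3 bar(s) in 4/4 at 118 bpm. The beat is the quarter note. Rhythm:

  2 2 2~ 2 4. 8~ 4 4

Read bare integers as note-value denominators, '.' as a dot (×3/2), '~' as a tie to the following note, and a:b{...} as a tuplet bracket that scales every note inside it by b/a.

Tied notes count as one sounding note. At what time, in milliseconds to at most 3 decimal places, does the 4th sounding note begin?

note 4 onset = 8b = 4067.797ms

1. 0.0ms @ 0 + 1016.949ms (2)
2. 1016.949ms @ 2 + 1016.949ms (2)
3. 2033.898ms @ 4 + 2033.898ms (4)
4. 4067.797ms @ 8 + 762.712ms (3/2)
5. 4830.508ms @ 19/2 + 762.712ms (3/2)
6. 5593.22ms @ 11 + 508.475ms (1)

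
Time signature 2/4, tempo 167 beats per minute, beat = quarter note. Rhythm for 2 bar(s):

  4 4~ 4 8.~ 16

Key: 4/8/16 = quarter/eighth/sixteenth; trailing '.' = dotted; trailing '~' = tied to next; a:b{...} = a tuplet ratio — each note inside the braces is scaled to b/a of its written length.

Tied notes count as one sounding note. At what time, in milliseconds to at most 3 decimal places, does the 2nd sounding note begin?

1. 0.0ms @ 0 + 359.281ms (1)
2. 359.281ms @ 1 + 718.563ms (2)
3. 1077.844ms @ 3 + 359.281ms (1)

note 2 onset = 1b = 359.281ms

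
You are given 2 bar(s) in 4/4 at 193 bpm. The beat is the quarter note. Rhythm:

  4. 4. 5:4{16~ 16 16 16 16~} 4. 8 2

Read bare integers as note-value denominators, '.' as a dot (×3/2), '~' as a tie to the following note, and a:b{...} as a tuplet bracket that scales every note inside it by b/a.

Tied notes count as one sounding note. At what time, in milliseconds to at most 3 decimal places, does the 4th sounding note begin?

1. 0.0ms @ 0 + 466.321ms (3/2)
2. 466.321ms @ 3/2 + 466.321ms (3/2)
3. 932.642ms @ 3 + 124.352ms (2/5)
4. 1056.995ms @ 17/5 + 62.176ms (1/5)
5. 1119.171ms @ 18/5 + 62.176ms (1/5)
6. 1181.347ms @ 19/5 + 528.497ms (17/10)
7. 1709.845ms @ 11/2 + 155.44ms (1/2)
8. 1865.285ms @ 6 + 621.762ms (2)

note 4 onset = 17/5b = 1056.995ms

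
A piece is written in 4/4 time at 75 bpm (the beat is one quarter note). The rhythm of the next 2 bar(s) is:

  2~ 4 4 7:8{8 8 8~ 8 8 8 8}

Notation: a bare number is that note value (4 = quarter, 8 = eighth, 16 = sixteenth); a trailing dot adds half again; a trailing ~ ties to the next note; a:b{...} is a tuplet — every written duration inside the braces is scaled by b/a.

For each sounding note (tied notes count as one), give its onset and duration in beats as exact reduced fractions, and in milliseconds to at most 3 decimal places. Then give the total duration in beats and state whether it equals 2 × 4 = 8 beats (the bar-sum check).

1) 0.0ms=0b +2400.0ms=3b
2) 2400.0ms=3b +800.0ms=1b
3) 3200.0ms=4b +457.143ms=4/7b
4) 3657.143ms=32/7b +457.143ms=4/7b
5) 4114.286ms=36/7b +914.286ms=8/7b
6) 5028.571ms=44/7b +457.143ms=4/7b
7) 5485.714ms=48/7b +457.143ms=4/7b
8) 5942.857ms=52/7b +457.143ms=4/7b
Σ=8b of 8 (75bpm 4/4) — PASS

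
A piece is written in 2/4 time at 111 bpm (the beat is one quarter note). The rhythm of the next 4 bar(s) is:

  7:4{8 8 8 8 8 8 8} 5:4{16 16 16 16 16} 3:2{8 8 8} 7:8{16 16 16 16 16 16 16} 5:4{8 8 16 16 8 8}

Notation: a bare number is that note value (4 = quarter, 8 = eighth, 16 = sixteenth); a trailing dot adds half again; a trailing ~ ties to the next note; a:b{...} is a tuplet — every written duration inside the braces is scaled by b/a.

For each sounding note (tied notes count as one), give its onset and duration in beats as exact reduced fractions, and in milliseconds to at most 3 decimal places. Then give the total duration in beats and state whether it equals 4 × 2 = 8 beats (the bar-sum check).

1) 0.0ms=0b +154.44ms=2/7b
2) 154.44ms=2/7b +154.44ms=2/7b
3) 308.88ms=4/7b +154.44ms=2/7b
4) 463.32ms=6/7b +154.44ms=2/7b
5) 617.761ms=8/7b +154.44ms=2/7b
6) 772.201ms=10/7b +154.44ms=2/7b
7) 926.641ms=12/7b +154.44ms=2/7b
8) 1081.081ms=2b +108.108ms=1/5b
9) 1189.189ms=11/5b +108.108ms=1/5b
10) 1297.297ms=12/5b +108.108ms=1/5b
11) 1405.405ms=13/5b +108.108ms=1/5b
12) 1513.514ms=14/5b +108.108ms=1/5b
13) 1621.622ms=3b +180.18ms=1/3b
14) 1801.802ms=10/3b +180.18ms=1/3b
15) 1981.982ms=11/3b +180.18ms=1/3b
16) 2162.162ms=4b +154.44ms=2/7b
17) 2316.602ms=30/7b +154.44ms=2/7b
18) 2471.042ms=32/7b +154.44ms=2/7b
19) 2625.483ms=34/7b +154.44ms=2/7b
20) 2779.923ms=36/7b +154.44ms=2/7b
21) 2934.363ms=38/7b +154.44ms=2/7b
22) 3088.803ms=40/7b +154.44ms=2/7b
23) 3243.243ms=6b +216.216ms=2/5b
24) 3459.459ms=32/5b +216.216ms=2/5b
25) 3675.676ms=34/5b +108.108ms=1/5b
26) 3783.784ms=7b +108.108ms=1/5b
27) 3891.892ms=36/5b +216.216ms=2/5b
28) 4108.108ms=38/5b +216.216ms=2/5b
Σ=8b of 8 (111bpm 2/4) — PASS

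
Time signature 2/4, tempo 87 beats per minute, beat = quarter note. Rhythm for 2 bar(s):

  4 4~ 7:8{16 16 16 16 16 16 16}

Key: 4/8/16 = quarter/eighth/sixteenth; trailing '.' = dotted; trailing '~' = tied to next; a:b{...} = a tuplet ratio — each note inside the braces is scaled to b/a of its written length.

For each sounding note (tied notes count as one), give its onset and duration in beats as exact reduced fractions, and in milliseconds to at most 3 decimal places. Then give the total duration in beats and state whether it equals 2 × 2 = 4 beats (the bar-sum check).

1) 0.0ms=0b +689.655ms=1b
2) 689.655ms=1b +886.7ms=9/7b
3) 1576.355ms=16/7b +197.044ms=2/7b
4) 1773.399ms=18/7b +197.044ms=2/7b
5) 1970.443ms=20/7b +197.044ms=2/7b
6) 2167.488ms=22/7b +197.044ms=2/7b
7) 2364.532ms=24/7b +197.044ms=2/7b
8) 2561.576ms=26/7b +197.044ms=2/7b
Σ=4b of 4 (87bpm 2/4) — PASS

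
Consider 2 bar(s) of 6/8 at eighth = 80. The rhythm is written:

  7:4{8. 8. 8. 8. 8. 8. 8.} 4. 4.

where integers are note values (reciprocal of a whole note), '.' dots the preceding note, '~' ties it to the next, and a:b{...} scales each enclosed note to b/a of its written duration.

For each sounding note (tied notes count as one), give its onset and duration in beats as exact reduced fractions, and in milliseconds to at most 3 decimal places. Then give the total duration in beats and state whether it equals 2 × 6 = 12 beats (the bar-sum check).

1) 0.0ms=0b +642.857ms=6/7b
2) 642.857ms=6/7b +642.857ms=6/7b
3) 1285.714ms=12/7b +642.857ms=6/7b
4) 1928.571ms=18/7b +642.857ms=6/7b
5) 2571.429ms=24/7b +642.857ms=6/7b
6) 3214.286ms=30/7b +642.857ms=6/7b
7) 3857.143ms=36/7b +642.857ms=6/7b
8) 4500.0ms=6b +2250.0ms=3b
9) 6750.0ms=9b +2250.0ms=3b
Σ=12b of 12 (80bpm 6/8) — PASS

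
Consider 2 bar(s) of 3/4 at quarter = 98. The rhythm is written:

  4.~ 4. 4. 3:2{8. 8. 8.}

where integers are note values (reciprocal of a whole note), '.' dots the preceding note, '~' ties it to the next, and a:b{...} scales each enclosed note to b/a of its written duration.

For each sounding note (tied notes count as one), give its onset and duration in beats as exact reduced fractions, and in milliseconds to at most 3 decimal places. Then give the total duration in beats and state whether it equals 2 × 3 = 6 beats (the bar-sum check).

1) 0.0ms=0b +1836.735ms=3b
2) 1836.735ms=3b +918.367ms=3/2b
3) 2755.102ms=9/2b +306.122ms=1/2b
4) 3061.224ms=5b +306.122ms=1/2b
5) 3367.347ms=11/2b +306.122ms=1/2b
Σ=6b of 6 (98bpm 3/4) — PASS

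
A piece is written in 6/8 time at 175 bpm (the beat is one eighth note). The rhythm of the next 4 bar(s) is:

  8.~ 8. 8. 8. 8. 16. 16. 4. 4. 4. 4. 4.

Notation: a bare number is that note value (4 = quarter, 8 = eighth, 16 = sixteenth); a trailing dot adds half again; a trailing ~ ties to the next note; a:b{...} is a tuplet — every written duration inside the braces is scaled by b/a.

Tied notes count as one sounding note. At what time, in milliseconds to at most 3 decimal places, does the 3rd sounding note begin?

1. 0.0ms @ 0 + 1028.571ms (3)
2. 1028.571ms @ 3 + 514.286ms (3/2)
3. 1542.857ms @ 9/2 + 514.286ms (3/2)
4. 2057.143ms @ 6 + 514.286ms (3/2)
5. 2571.429ms @ 15/2 + 257.143ms (3/4)
6. 2828.571ms @ 33/4 + 257.143ms (3/4)
7. 3085.714ms @ 9 + 1028.571ms (3)
8. 4114.286ms @ 12 + 1028.571ms (3)
9. 5142.857ms @ 15 + 1028.571ms (3)
10. 6171.429ms @ 18 + 1028.571ms (3)
11. 7200.0ms @ 21 + 1028.571ms (3)

note 3 onset = 9/2b = 1542.857ms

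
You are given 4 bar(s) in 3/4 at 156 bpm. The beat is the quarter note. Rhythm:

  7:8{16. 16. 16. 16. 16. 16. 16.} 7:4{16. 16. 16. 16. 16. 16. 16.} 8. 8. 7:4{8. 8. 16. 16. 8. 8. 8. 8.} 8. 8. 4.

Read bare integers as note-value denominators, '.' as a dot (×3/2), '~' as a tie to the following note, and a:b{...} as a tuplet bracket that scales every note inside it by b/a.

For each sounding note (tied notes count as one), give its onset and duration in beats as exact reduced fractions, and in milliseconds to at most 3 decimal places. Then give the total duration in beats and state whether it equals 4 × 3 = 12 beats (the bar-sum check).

1) 0.0ms=0b +164.835ms=3/7b
2) 164.835ms=3/7b +164.835ms=3/7b
3) 329.67ms=6/7b +164.835ms=3/7b
4) 494.505ms=9/7b +164.835ms=3/7b
5) 659.341ms=12/7b +164.835ms=3/7b
6) 824.176ms=15/7b +164.835ms=3/7b
7) 989.011ms=18/7b +164.835ms=3/7b
8) 1153.846ms=3b +82.418ms=3/14b
9) 1236.264ms=45/14b +82.418ms=3/14b
10) 1318.681ms=24/7b +82.418ms=3/14b
11) 1401.099ms=51/14b +82.418ms=3/14b
12) 1483.516ms=27/7b +82.418ms=3/14b
13) 1565.934ms=57/14b +82.418ms=3/14b
14) 1648.352ms=30/7b +82.418ms=3/14b
15) 1730.769ms=9/2b +288.462ms=3/4b
16) 2019.231ms=21/4b +288.462ms=3/4b
17) 2307.692ms=6b +164.835ms=3/7b
18) 2472.527ms=45/7b +164.835ms=3/7b
19) 2637.363ms=48/7b +82.418ms=3/14b
20) 2719.78ms=99/14b +82.418ms=3/14b
21) 2802.198ms=51/7b +164.835ms=3/7b
22) 2967.033ms=54/7b +164.835ms=3/7b
23) 3131.868ms=57/7b +164.835ms=3/7b
24) 3296.703ms=60/7b +164.835ms=3/7b
25) 3461.538ms=9b +288.462ms=3/4b
26) 3750.0ms=39/4b +288.462ms=3/4b
27) 4038.462ms=21/2b +576.923ms=3/2b
Σ=12b of 12 (156bpm 3/4) — PASS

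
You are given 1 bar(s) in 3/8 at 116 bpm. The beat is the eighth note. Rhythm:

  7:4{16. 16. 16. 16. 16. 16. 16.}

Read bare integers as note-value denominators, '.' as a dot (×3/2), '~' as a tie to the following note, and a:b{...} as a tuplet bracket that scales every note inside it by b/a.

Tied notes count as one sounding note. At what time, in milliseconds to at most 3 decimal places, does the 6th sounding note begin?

note 6 onset = 15/7b = 1108.374ms

1. 0.0ms @ 0 + 221.675ms (3/7)
2. 221.675ms @ 3/7 + 221.675ms (3/7)
3. 443.35ms @ 6/7 + 221.675ms (3/7)
4. 665.025ms @ 9/7 + 221.675ms (3/7)
5. 886.7ms @ 12/7 + 221.675ms (3/7)
6. 1108.374ms @ 15/7 + 221.675ms (3/7)
7. 1330.049ms @ 18/7 + 221.675ms (3/7)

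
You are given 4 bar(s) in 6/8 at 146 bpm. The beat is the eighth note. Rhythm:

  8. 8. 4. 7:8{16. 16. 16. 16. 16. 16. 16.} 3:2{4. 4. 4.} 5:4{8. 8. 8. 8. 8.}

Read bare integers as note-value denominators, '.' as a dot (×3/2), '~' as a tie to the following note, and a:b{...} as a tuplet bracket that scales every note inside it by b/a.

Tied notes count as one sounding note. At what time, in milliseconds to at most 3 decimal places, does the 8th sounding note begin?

1. 0.0ms @ 0 + 616.438ms (3/2)
2. 616.438ms @ 3/2 + 616.438ms (3/2)
3. 1232.877ms @ 3 + 1232.877ms (3)
4. 2465.753ms @ 6 + 352.25ms (6/7)
5. 2818.004ms @ 48/7 + 352.25ms (6/7)
6. 3170.254ms @ 54/7 + 352.25ms (6/7)
7. 3522.505ms @ 60/7 + 352.25ms (6/7)
8. 3874.755ms @ 66/7 + 352.25ms (6/7)
9. 4227.006ms @ 72/7 + 352.25ms (6/7)
10. 4579.256ms @ 78/7 + 352.25ms (6/7)
11. 4931.507ms @ 12 + 821.918ms (2)
12. 5753.425ms @ 14 + 821.918ms (2)
13. 6575.342ms @ 16 + 821.918ms (2)
14. 7397.26ms @ 18 + 493.151ms (6/5)
15. 7890.411ms @ 96/5 + 493.151ms (6/5)
16. 8383.562ms @ 102/5 + 493.151ms (6/5)
17. 8876.712ms @ 108/5 + 493.151ms (6/5)
18. 9369.863ms @ 114/5 + 493.151ms (6/5)

note 8 onset = 66/7b = 3874.755ms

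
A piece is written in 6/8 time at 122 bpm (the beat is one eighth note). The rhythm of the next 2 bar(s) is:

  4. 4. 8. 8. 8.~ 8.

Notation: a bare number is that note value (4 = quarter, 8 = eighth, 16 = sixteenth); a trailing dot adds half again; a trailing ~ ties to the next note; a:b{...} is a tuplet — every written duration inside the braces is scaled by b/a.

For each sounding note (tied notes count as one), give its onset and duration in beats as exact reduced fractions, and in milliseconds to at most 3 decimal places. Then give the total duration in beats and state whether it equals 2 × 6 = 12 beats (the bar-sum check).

1) 0.0ms=0b +1475.41ms=3b
2) 1475.41ms=3b +1475.41ms=3b
3) 2950.82ms=6b +737.705ms=3/2b
4) 3688.525ms=15/2b +737.705ms=3/2b
5) 4426.23ms=9b +1475.41ms=3b
Σ=12b of 12 (122bpm 6/8) — PASS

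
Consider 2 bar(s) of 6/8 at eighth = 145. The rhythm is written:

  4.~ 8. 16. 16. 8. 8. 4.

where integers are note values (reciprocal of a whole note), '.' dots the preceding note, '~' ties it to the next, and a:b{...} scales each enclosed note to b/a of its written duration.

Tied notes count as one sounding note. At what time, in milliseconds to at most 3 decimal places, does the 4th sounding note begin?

note 4 onset = 6b = 2482.759ms

1. 0.0ms @ 0 + 1862.069ms (9/2)
2. 1862.069ms @ 9/2 + 310.345ms (3/4)
3. 2172.414ms @ 21/4 + 310.345ms (3/4)
4. 2482.759ms @ 6 + 620.69ms (3/2)
5. 3103.448ms @ 15/2 + 620.69ms (3/2)
6. 3724.138ms @ 9 + 1241.379ms (3)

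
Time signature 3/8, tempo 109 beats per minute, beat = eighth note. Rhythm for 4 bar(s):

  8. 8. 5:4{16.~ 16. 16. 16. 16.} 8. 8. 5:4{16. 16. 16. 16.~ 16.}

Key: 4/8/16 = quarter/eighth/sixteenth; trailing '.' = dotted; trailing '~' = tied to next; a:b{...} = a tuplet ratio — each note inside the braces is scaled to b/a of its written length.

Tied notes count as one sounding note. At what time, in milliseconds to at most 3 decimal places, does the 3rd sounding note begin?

1. 0.0ms @ 0 + 825.688ms (3/2)
2. 825.688ms @ 3/2 + 825.688ms (3/2)
3. 1651.376ms @ 3 + 660.55ms (6/5)
4. 2311.927ms @ 21/5 + 330.275ms (3/5)
5. 2642.202ms @ 24/5 + 330.275ms (3/5)
6. 2972.477ms @ 27/5 + 330.275ms (3/5)
7. 3302.752ms @ 6 + 825.688ms (3/2)
8. 4128.44ms @ 15/2 + 825.688ms (3/2)
9. 4954.128ms @ 9 + 330.275ms (3/5)
10. 5284.404ms @ 48/5 + 330.275ms (3/5)
11. 5614.679ms @ 51/5 + 330.275ms (3/5)
12. 5944.954ms @ 54/5 + 660.55ms (6/5)

note 3 onset = 3b = 1651.376ms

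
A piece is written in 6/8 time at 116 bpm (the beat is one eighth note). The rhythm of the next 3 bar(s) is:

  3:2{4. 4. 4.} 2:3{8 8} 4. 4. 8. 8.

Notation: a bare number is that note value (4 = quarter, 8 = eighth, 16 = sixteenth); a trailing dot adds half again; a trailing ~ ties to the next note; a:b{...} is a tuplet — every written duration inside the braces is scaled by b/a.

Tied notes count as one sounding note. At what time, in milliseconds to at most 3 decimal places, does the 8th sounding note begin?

1. 0.0ms @ 0 + 1034.483ms (2)
2. 1034.483ms @ 2 + 1034.483ms (2)
3. 2068.966ms @ 4 + 1034.483ms (2)
4. 3103.448ms @ 6 + 775.862ms (3/2)
5. 3879.31ms @ 15/2 + 775.862ms (3/2)
6. 4655.172ms @ 9 + 1551.724ms (3)
7. 6206.897ms @ 12 + 1551.724ms (3)
8. 7758.621ms @ 15 + 775.862ms (3/2)
9. 8534.483ms @ 33/2 + 775.862ms (3/2)

note 8 onset = 15b = 7758.621ms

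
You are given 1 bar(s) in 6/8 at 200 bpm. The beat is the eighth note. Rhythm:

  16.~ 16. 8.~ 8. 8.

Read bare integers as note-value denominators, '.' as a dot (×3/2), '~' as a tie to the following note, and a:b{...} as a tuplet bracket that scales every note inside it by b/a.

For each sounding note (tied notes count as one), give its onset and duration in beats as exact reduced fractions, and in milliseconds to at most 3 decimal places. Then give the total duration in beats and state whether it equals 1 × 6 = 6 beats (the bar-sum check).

1) 0.0ms=0b +450.0ms=3/2b
2) 450.0ms=3/2b +900.0ms=3b
3) 1350.0ms=9/2b +450.0ms=3/2b
Σ=6b of 6 (200bpm 6/8) — PASS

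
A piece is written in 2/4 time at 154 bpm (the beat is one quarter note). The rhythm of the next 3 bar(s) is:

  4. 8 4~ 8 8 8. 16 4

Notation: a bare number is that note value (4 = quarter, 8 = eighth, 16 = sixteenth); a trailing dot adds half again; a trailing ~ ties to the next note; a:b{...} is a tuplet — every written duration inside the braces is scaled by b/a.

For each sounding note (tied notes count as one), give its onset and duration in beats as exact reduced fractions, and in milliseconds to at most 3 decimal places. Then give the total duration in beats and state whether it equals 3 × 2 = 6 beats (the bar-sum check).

1) 0.0ms=0b +584.416ms=3/2b
2) 584.416ms=3/2b +194.805ms=1/2b
3) 779.221ms=2b +584.416ms=3/2b
4) 1363.636ms=7/2b +194.805ms=1/2b
5) 1558.442ms=4b +292.208ms=3/4b
6) 1850.649ms=19/4b +97.403ms=1/4b
7) 1948.052ms=5b +389.61ms=1b
Σ=6b of 6 (154bpm 2/4) — PASS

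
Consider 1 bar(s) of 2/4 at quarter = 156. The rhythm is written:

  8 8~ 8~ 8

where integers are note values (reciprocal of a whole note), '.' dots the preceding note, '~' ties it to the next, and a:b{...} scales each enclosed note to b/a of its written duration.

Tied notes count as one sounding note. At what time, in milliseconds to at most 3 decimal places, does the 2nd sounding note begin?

note 2 onset = 1/2b = 192.308ms

1. 0.0ms @ 0 + 192.308ms (1/2)
2. 192.308ms @ 1/2 + 576.923ms (3/2)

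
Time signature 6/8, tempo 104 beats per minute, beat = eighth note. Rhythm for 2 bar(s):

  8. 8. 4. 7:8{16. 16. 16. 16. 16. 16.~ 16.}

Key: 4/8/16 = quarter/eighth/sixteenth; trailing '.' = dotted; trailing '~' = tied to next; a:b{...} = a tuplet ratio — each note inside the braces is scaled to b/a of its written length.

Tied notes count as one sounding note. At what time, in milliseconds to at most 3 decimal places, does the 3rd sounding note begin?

note 3 onset = 3b = 1730.769ms

1. 0.0ms @ 0 + 865.385ms (3/2)
2. 865.385ms @ 3/2 + 865.385ms (3/2)
3. 1730.769ms @ 3 + 1730.769ms (3)
4. 3461.538ms @ 6 + 494.505ms (6/7)
5. 3956.044ms @ 48/7 + 494.505ms (6/7)
6. 4450.549ms @ 54/7 + 494.505ms (6/7)
7. 4945.055ms @ 60/7 + 494.505ms (6/7)
8. 5439.56ms @ 66/7 + 494.505ms (6/7)
9. 5934.066ms @ 72/7 + 989.011ms (12/7)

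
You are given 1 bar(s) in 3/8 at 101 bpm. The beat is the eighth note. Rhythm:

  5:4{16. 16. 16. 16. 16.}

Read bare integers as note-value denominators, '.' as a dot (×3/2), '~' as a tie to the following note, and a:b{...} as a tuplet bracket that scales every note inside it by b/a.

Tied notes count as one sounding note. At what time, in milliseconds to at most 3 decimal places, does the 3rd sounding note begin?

note 3 onset = 6/5b = 712.871ms

1. 0.0ms @ 0 + 356.436ms (3/5)
2. 356.436ms @ 3/5 + 356.436ms (3/5)
3. 712.871ms @ 6/5 + 356.436ms (3/5)
4. 1069.307ms @ 9/5 + 356.436ms (3/5)
5. 1425.743ms @ 12/5 + 356.436ms (3/5)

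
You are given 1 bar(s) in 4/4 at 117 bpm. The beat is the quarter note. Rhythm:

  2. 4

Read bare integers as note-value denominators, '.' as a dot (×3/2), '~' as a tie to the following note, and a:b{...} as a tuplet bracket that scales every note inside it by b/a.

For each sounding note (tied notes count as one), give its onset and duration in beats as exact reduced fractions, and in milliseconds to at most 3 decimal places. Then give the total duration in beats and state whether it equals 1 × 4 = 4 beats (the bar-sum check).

1) 0.0ms=0b +1538.462ms=3b
2) 1538.462ms=3b +512.821ms=1b
Σ=4b of 4 (117bpm 4/4) — PASS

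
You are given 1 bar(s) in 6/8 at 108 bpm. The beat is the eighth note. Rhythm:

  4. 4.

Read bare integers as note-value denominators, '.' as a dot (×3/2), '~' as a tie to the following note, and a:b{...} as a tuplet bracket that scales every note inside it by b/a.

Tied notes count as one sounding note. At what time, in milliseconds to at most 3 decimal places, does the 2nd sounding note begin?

note 2 onset = 3b = 1666.667ms

1. 0.0ms @ 0 + 1666.667ms (3)
2. 1666.667ms @ 3 + 1666.667ms (3)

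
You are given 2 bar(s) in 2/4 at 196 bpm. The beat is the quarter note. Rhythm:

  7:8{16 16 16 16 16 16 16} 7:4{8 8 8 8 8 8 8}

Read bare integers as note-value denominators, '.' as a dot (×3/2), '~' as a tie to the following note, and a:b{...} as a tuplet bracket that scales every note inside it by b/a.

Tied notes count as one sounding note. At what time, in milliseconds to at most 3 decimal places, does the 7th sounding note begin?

note 7 onset = 12/7b = 524.781ms

1. 0.0ms @ 0 + 87.464ms (2/7)
2. 87.464ms @ 2/7 + 87.464ms (2/7)
3. 174.927ms @ 4/7 + 87.464ms (2/7)
4. 262.391ms @ 6/7 + 87.464ms (2/7)
5. 349.854ms @ 8/7 + 87.464ms (2/7)
6. 437.318ms @ 10/7 + 87.464ms (2/7)
7. 524.781ms @ 12/7 + 87.464ms (2/7)
8. 612.245ms @ 2 + 87.464ms (2/7)
9. 699.708ms @ 16/7 + 87.464ms (2/7)
10. 787.172ms @ 18/7 + 87.464ms (2/7)
11. 874.636ms @ 20/7 + 87.464ms (2/7)
12. 962.099ms @ 22/7 + 87.464ms (2/7)
13. 1049.563ms @ 24/7 + 87.464ms (2/7)
14. 1137.026ms @ 26/7 + 87.464ms (2/7)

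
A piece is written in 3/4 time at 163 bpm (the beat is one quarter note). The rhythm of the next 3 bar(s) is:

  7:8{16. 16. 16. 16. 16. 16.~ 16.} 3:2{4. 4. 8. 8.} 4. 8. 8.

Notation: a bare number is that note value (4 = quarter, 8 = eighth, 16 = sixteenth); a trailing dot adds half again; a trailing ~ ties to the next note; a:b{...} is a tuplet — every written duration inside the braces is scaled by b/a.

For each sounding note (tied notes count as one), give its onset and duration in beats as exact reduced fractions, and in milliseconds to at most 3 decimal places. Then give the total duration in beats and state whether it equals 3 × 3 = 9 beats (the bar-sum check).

1) 0.0ms=0b +157.756ms=3/7b
2) 157.756ms=3/7b +157.756ms=3/7b
3) 315.513ms=6/7b +157.756ms=3/7b
4) 473.269ms=9/7b +157.756ms=3/7b
5) 631.025ms=12/7b +157.756ms=3/7b
6) 788.782ms=15/7b +315.513ms=6/7b
7) 1104.294ms=3b +368.098ms=1b
8) 1472.393ms=4b +368.098ms=1b
9) 1840.491ms=5b +184.049ms=1/2b
10) 2024.54ms=11/2b +184.049ms=1/2b
11) 2208.589ms=6b +552.147ms=3/2b
12) 2760.736ms=15/2b +276.074ms=3/4b
13) 3036.81ms=33/4b +276.074ms=3/4b
Σ=9b of 9 (163bpm 3/4) — PASS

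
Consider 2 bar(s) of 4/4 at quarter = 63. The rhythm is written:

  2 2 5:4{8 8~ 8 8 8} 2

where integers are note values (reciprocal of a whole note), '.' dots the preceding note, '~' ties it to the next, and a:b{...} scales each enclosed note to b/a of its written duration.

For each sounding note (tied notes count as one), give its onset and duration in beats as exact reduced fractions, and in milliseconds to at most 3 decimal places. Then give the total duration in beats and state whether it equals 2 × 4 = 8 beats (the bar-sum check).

1) 0.0ms=0b +1904.762ms=2b
2) 1904.762ms=2b +1904.762ms=2b
3) 3809.524ms=4b +380.952ms=2/5b
4) 4190.476ms=22/5b +761.905ms=4/5b
5) 4952.381ms=26/5b +380.952ms=2/5b
6) 5333.333ms=28/5b +380.952ms=2/5b
7) 5714.286ms=6b +1904.762ms=2b
Σ=8b of 8 (63bpm 4/4) — PASS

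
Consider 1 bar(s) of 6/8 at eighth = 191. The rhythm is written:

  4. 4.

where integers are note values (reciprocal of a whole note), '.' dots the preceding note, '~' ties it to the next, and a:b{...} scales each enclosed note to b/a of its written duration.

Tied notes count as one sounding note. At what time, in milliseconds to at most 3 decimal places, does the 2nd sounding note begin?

1. 0.0ms @ 0 + 942.408ms (3)
2. 942.408ms @ 3 + 942.408ms (3)

note 2 onset = 3b = 942.408ms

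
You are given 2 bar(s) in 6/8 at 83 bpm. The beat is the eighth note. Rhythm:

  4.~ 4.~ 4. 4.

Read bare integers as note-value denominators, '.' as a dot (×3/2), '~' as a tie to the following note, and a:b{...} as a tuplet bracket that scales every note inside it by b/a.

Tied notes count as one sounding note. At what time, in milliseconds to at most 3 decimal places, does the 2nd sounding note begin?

1. 0.0ms @ 0 + 6506.024ms (9)
2. 6506.024ms @ 9 + 2168.675ms (3)

note 2 onset = 9b = 6506.024ms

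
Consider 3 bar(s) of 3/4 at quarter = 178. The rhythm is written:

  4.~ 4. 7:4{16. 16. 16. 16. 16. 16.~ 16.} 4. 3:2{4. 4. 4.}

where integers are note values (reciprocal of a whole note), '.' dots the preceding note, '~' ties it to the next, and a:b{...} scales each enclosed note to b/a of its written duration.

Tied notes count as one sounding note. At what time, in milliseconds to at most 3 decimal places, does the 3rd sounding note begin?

note 3 onset = 45/14b = 1083.467ms

1. 0.0ms @ 0 + 1011.236ms (3)
2. 1011.236ms @ 3 + 72.231ms (3/14)
3. 1083.467ms @ 45/14 + 72.231ms (3/14)
4. 1155.698ms @ 24/7 + 72.231ms (3/14)
5. 1227.929ms @ 51/14 + 72.231ms (3/14)
6. 1300.161ms @ 27/7 + 72.231ms (3/14)
7. 1372.392ms @ 57/14 + 144.462ms (3/7)
8. 1516.854ms @ 9/2 + 505.618ms (3/2)
9. 2022.472ms @ 6 + 337.079ms (1)
10. 2359.551ms @ 7 + 337.079ms (1)
11. 2696.629ms @ 8 + 337.079ms (1)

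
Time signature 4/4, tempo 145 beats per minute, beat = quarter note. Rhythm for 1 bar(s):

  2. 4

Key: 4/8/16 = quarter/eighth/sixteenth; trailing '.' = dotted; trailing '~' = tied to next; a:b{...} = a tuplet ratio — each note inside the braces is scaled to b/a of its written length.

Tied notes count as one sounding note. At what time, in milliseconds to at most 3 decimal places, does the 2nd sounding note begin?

note 2 onset = 3b = 1241.379ms

1. 0.0ms @ 0 + 1241.379ms (3)
2. 1241.379ms @ 3 + 413.793ms (1)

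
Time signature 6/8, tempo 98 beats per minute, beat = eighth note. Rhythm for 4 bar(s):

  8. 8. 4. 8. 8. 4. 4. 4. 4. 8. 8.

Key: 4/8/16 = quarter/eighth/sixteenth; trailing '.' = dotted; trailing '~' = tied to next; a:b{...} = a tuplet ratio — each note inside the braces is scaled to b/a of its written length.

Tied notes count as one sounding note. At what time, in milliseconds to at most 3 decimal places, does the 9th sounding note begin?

1. 0.0ms @ 0 + 918.367ms (3/2)
2. 918.367ms @ 3/2 + 918.367ms (3/2)
3. 1836.735ms @ 3 + 1836.735ms (3)
4. 3673.469ms @ 6 + 918.367ms (3/2)
5. 4591.837ms @ 15/2 + 918.367ms (3/2)
6. 5510.204ms @ 9 + 1836.735ms (3)
7. 7346.939ms @ 12 + 1836.735ms (3)
8. 9183.673ms @ 15 + 1836.735ms (3)
9. 11020.408ms @ 18 + 1836.735ms (3)
10. 12857.143ms @ 21 + 918.367ms (3/2)
11. 13775.51ms @ 45/2 + 918.367ms (3/2)

note 9 onset = 18b = 11020.408ms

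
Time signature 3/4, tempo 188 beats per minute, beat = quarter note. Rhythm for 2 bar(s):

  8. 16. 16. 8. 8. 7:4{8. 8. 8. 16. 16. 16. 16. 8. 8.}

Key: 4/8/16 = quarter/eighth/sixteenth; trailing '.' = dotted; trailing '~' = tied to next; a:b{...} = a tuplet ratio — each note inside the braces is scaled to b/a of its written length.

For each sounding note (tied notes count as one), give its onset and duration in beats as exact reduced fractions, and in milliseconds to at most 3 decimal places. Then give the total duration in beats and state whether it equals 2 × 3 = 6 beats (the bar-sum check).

1) 0.0ms=0b +239.362ms=3/4b
2) 239.362ms=3/4b +119.681ms=3/8b
3) 359.043ms=9/8b +119.681ms=3/8b
4) 478.723ms=3/2b +239.362ms=3/4b
5) 718.085ms=9/4b +239.362ms=3/4b
6) 957.447ms=3b +136.778ms=3/7b
7) 1094.225ms=24/7b +136.778ms=3/7b
8) 1231.003ms=27/7b +136.778ms=3/7b
9) 1367.781ms=30/7b +68.389ms=3/14b
10) 1436.17ms=9/2b +68.389ms=3/14b
11) 1504.559ms=33/7b +68.389ms=3/14b
12) 1572.948ms=69/14b +68.389ms=3/14b
13) 1641.337ms=36/7b +136.778ms=3/7b
14) 1778.116ms=39/7b +136.778ms=3/7b
Σ=6b of 6 (188bpm 3/4) — PASS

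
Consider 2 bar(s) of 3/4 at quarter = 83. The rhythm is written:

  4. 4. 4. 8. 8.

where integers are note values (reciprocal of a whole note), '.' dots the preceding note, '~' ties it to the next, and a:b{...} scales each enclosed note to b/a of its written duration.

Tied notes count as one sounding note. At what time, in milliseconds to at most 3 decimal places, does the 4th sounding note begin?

1. 0.0ms @ 0 + 1084.337ms (3/2)
2. 1084.337ms @ 3/2 + 1084.337ms (3/2)
3. 2168.675ms @ 3 + 1084.337ms (3/2)
4. 3253.012ms @ 9/2 + 542.169ms (3/4)
5. 3795.181ms @ 21/4 + 542.169ms (3/4)

note 4 onset = 9/2b = 3253.012ms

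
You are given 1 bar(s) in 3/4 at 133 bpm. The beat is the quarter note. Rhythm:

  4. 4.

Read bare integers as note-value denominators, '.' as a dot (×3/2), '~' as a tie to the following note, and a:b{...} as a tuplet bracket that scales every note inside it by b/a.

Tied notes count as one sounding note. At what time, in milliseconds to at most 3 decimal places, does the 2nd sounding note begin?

1. 0.0ms @ 0 + 676.692ms (3/2)
2. 676.692ms @ 3/2 + 676.692ms (3/2)

note 2 onset = 3/2b = 676.692ms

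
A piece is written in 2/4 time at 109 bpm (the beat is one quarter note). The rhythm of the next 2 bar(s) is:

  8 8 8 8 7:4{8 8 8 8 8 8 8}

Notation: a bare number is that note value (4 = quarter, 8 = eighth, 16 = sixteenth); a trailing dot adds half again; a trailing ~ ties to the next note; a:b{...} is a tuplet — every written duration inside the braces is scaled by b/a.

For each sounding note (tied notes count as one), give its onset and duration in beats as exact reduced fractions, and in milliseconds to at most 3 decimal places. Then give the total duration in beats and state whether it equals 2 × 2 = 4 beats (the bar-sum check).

1) 0.0ms=0b +275.229ms=1/2b
2) 275.229ms=1/2b +275.229ms=1/2b
3) 550.459ms=1b +275.229ms=1/2b
4) 825.688ms=3/2b +275.229ms=1/2b
5) 1100.917ms=2b +157.274ms=2/7b
6) 1258.191ms=16/7b +157.274ms=2/7b
7) 1415.465ms=18/7b +157.274ms=2/7b
8) 1572.739ms=20/7b +157.274ms=2/7b
9) 1730.013ms=22/7b +157.274ms=2/7b
10) 1887.287ms=24/7b +157.274ms=2/7b
11) 2044.561ms=26/7b +157.274ms=2/7b
Σ=4b of 4 (109bpm 2/4) — PASS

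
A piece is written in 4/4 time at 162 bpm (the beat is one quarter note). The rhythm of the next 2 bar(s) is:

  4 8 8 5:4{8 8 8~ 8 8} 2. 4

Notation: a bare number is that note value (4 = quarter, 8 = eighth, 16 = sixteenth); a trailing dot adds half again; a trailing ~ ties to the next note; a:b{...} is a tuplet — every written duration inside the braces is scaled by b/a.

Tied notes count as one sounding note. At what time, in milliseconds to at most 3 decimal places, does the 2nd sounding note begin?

note 2 onset = 1b = 370.37ms

1. 0.0ms @ 0 + 370.37ms (1)
2. 370.37ms @ 1 + 185.185ms (1/2)
3. 555.556ms @ 3/2 + 185.185ms (1/2)
4. 740.741ms @ 2 + 148.148ms (2/5)
5. 888.889ms @ 12/5 + 148.148ms (2/5)
6. 1037.037ms @ 14/5 + 296.296ms (4/5)
7. 1333.333ms @ 18/5 + 148.148ms (2/5)
8. 1481.481ms @ 4 + 1111.111ms (3)
9. 2592.593ms @ 7 + 370.37ms (1)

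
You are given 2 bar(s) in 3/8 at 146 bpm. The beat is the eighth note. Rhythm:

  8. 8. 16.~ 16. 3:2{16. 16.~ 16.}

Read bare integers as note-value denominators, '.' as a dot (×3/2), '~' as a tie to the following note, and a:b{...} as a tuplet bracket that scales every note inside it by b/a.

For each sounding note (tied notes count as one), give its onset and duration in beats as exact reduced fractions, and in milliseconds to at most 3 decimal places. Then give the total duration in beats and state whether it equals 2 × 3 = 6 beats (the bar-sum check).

1) 0.0ms=0b +616.438ms=3/2b
2) 616.438ms=3/2b +616.438ms=3/2b
3) 1232.877ms=3b +616.438ms=3/2b
4) 1849.315ms=9/2b +205.479ms=1/2b
5) 2054.795ms=5b +410.959ms=1b
Σ=6b of 6 (146bpm 3/8) — PASS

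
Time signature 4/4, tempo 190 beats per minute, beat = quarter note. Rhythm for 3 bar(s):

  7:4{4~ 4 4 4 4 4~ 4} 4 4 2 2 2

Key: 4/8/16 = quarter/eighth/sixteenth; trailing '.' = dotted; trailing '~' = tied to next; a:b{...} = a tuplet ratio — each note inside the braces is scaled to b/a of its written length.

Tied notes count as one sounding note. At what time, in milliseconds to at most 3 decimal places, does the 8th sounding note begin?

1. 0.0ms @ 0 + 360.902ms (8/7)
2. 360.902ms @ 8/7 + 180.451ms (4/7)
3. 541.353ms @ 12/7 + 180.451ms (4/7)
4. 721.805ms @ 16/7 + 180.451ms (4/7)
5. 902.256ms @ 20/7 + 360.902ms (8/7)
6. 1263.158ms @ 4 + 315.789ms (1)
7. 1578.947ms @ 5 + 315.789ms (1)
8. 1894.737ms @ 6 + 631.579ms (2)
9. 2526.316ms @ 8 + 631.579ms (2)
10. 3157.895ms @ 10 + 631.579ms (2)

note 8 onset = 6b = 1894.737ms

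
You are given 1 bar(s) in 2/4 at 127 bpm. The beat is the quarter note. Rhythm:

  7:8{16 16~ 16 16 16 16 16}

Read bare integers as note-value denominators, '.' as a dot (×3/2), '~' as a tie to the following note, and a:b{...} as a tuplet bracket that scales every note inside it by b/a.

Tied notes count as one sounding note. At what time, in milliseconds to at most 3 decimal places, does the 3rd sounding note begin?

note 3 onset = 6/7b = 404.949ms

1. 0.0ms @ 0 + 134.983ms (2/7)
2. 134.983ms @ 2/7 + 269.966ms (4/7)
3. 404.949ms @ 6/7 + 134.983ms (2/7)
4. 539.933ms @ 8/7 + 134.983ms (2/7)
5. 674.916ms @ 10/7 + 134.983ms (2/7)
6. 809.899ms @ 12/7 + 134.983ms (2/7)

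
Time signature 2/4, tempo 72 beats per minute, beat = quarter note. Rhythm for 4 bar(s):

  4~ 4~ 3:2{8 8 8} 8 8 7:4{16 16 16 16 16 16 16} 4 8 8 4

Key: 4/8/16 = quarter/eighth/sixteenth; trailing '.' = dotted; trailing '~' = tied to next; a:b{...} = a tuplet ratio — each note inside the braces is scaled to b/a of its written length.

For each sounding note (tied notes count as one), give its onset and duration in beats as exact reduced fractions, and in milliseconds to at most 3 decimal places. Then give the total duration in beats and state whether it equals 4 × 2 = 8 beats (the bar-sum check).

1) 0.0ms=0b +1944.444ms=7/3b
2) 1944.444ms=7/3b +277.778ms=1/3b
3) 2222.222ms=8/3b +277.778ms=1/3b
4) 2500.0ms=3b +416.667ms=1/2b
5) 2916.667ms=7/2b +416.667ms=1/2b
6) 3333.333ms=4b +119.048ms=1/7b
7) 3452.381ms=29/7b +119.048ms=1/7b
8) 3571.429ms=30/7b +119.048ms=1/7b
9) 3690.476ms=31/7b +119.048ms=1/7b
10) 3809.524ms=32/7b +119.048ms=1/7b
11) 3928.571ms=33/7b +119.048ms=1/7b
12) 4047.619ms=34/7b +119.048ms=1/7b
13) 4166.667ms=5b +833.333ms=1b
14) 5000.0ms=6b +416.667ms=1/2b
15) 5416.667ms=13/2b +416.667ms=1/2b
16) 5833.333ms=7b +833.333ms=1b
Σ=8b of 8 (72bpm 2/4) — PASS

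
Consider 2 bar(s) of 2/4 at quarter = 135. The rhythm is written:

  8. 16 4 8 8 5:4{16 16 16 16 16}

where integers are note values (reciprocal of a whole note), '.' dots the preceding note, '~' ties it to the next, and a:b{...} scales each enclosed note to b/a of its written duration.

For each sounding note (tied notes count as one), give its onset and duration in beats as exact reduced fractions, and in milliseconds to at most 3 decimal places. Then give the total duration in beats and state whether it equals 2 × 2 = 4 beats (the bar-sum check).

1) 0.0ms=0b +333.333ms=3/4b
2) 333.333ms=3/4b +111.111ms=1/4b
3) 444.444ms=1b +444.444ms=1b
4) 888.889ms=2b +222.222ms=1/2b
5) 1111.111ms=5/2b +222.222ms=1/2b
6) 1333.333ms=3b +88.889ms=1/5b
7) 1422.222ms=16/5b +88.889ms=1/5b
8) 1511.111ms=17/5b +88.889ms=1/5b
9) 1600.0ms=18/5b +88.889ms=1/5b
10) 1688.889ms=19/5b +88.889ms=1/5b
Σ=4b of 4 (135bpm 2/4) — PASS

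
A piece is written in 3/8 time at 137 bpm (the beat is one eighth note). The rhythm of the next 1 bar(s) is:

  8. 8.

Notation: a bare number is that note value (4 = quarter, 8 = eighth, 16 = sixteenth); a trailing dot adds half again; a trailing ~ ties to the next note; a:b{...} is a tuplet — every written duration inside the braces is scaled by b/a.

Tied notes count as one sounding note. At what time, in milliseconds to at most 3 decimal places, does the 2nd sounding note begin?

1. 0.0ms @ 0 + 656.934ms (3/2)
2. 656.934ms @ 3/2 + 656.934ms (3/2)

note 2 onset = 3/2b = 656.934ms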